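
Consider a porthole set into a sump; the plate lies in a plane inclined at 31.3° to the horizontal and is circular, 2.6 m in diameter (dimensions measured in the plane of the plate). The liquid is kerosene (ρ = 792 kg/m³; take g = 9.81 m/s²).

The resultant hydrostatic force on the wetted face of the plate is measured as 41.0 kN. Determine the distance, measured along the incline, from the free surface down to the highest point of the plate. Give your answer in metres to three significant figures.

γ = ρg = 792 × 9.81 / 1000 = 7.76952 kN/m³.
A = π(1.3)² = 5.30929 m².
From F = γ·h_c·A, the centroid depth is h_c = 41.0/(7.76952 × 5.30929) = 0.993924 m.
Let θ = 31.3° be the plate's angle to the horizontal; measure y along the incline from where the plane meets the free surface. Vertical depth h = y·sinθ with sinθ = 0.519519.
Along the incline, y_c = h_c/sinθ = 0.993924/0.519519 = 1.91316 m.
The centroid is at the centre, 1.3 m below the top of the plate, so the highest point sits at y_top = 1.91316 − 1.3 = 0.61316 m along the incline.

y_top ≈ 0.613 m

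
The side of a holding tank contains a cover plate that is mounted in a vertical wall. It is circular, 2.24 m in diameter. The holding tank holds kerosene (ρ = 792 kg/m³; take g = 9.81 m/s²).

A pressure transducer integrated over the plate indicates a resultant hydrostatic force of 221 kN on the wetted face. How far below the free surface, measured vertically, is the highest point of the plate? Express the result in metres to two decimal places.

d_top ≈ 6.10 m

γ = ρg = 792 × 9.81 / 1000 = 7.76952 kN/m³.
A = π(1.12)² = 3.94081 m².
From F = γ·h_c·A, the centroid depth is h_c = 221/(7.76952 × 3.94081) = 7.21793 m.
The centroid is at the centre, 1.12 m below the top of the plate, so the highest point sits at h_top = 7.21793 − 1.12 = 6.09793 m below the surface.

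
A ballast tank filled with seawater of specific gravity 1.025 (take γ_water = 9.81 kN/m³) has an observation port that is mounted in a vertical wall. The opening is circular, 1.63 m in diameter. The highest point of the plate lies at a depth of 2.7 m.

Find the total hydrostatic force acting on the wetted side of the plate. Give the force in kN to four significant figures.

γ = 1.025 × 9.81 = 10.05525 kN/m³.
The centroid is at the centre, 0.815 m below the top of the plate, so the centroid depth is h_c = 2.7 + 0.815 = 3.515 m.
A = π(0.815)² = 2.08672 m².
Resultant F = γ·h_c·A = 10.05525 × 3.515 × 2.08672 = 73.7535 kN.

F ≈ 73.75 kN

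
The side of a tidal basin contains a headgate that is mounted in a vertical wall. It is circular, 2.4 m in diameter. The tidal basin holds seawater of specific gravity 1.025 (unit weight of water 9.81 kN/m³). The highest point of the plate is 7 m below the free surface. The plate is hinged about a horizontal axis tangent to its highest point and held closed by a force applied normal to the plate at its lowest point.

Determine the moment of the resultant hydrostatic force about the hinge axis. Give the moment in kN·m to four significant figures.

γ = 1.025 × 9.81 = 10.05525 kN/m³.
The centroid is at the centre, 1.2 m below the top of the plate, so the centroid depth is h_c = 7 + 1.2 = 8.2 m.
A = π(1.2)² = 4.52389 m².
Resultant F = γ·h_c·A = 10.05525 × 8.2 × 4.52389 = 373.009 kN.
I_c = πr⁴/4 = π × 1.2⁴/4 = 1.6286 m⁴.
Centre of pressure: y_p = y_c + I_c/(y_c·A) = 8.2 + 1.6286/(8.2 × 4.52389) = 8.2 + 0.0439024 = 8.2439 m along the plane.
The resultant acts 1.2 + 0.0439024 = 1.2439 m (along the plate) below the hinge at the top edge, so the moment about the hinge is M = F × 1.2439 = 373.009 × 1.2439 = 463.986 kN·m.

M ≈ 464.0 kN·m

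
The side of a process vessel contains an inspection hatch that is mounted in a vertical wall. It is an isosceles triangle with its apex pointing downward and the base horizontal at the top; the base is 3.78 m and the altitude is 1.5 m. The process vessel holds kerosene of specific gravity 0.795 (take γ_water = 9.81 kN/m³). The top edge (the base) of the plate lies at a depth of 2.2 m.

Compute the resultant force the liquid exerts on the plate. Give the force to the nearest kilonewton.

γ = 0.795 × 9.81 = 7.79895 kN/m³.
With the apex down, the centroid sits h/3 = 1.5/3 = 0.5 m below the base (the top edge), so the centroid depth is h_c = 2.2 + 0.5 = 2.7 m.
A = ½ × 3.78 × 1.5 = 2.835 m².
Resultant F = γ·h_c·A = 7.79895 × 2.7 × 2.835 = 59.6971 kN.

F ≈ 60 kN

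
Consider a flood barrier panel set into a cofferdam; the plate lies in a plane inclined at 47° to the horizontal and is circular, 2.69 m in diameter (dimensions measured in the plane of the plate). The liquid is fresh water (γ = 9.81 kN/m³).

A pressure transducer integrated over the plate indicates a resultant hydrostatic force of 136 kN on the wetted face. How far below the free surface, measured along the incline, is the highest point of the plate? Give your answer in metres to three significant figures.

y_top ≈ 1.99 m

γ = 9.81 kN/m³.
A = π(1.345)² = 5.68322 m².
From F = γ·h_c·A, the centroid depth is h_c = 136/(9.81 × 5.68322) = 2.43936 m.
Let θ = 47° be the plate's angle to the horizontal; measure y along the incline from where the plane meets the free surface. Vertical depth h = y·sinθ with sinθ = 0.731354.
Along the incline, y_c = h_c/sinθ = 2.43936/0.731354 = 3.3354 m.
The centroid is at the centre, 1.345 m below the top of the plate, so the highest point sits at y_top = 3.3354 − 1.345 = 1.9904 m along the incline.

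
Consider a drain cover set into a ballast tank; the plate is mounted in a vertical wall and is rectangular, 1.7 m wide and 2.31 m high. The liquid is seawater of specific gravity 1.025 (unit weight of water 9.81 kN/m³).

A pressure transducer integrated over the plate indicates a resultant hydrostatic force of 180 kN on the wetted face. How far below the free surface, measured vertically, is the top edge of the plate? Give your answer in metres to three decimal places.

d_top ≈ 3.403 m

γ = 1.025 × 9.81 = 10.05525 kN/m³.
A = 1.7 × 2.31 = 3.927 m².
From F = γ·h_c·A, the centroid depth is h_c = 180/(10.05525 × 3.927) = 4.55847 m.
The centroid lies 2.31/2 = 1.155 m below the top edge, so the top edge sits at h_top = 4.55847 − 1.155 = 3.40347 m below the surface.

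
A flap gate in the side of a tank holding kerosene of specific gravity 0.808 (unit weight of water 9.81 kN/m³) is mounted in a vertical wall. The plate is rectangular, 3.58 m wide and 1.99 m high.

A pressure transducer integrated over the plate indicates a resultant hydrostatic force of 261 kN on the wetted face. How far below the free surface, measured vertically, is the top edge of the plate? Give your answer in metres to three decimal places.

d_top ≈ 3.627 m

γ = 0.808 × 9.81 = 7.92648 kN/m³.
A = 3.58 × 1.99 = 7.1242 m².
From F = γ·h_c·A, the centroid depth is h_c = 261/(7.92648 × 7.1242) = 4.62194 m.
The centroid lies 1.99/2 = 0.995 m below the top edge, so the top edge sits at h_top = 4.62194 − 0.995 = 3.62694 m below the surface.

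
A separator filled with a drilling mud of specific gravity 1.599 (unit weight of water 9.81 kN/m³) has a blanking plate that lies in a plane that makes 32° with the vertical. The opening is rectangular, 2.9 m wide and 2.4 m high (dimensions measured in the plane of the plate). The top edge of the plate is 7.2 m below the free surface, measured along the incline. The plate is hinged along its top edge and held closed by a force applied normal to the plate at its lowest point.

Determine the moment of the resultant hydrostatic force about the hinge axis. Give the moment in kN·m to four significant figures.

γ = 1.599 × 9.81 = 15.68619 kN/m³.
The plate makes 32° with the vertical, i.e. θ = 90° − 32° = 58° to the horizontal. Measuring y along the incline from the free-surface line, vertical depth h = y·sinθ with sinθ = 0.848048.
The centroid lies 2.4/2 = 1.2 m below the top edge, so y_c = 7.2 + 1.2 = 8.4 m and h_c = 8.4 × 0.848048 = 7.1236 m.
A = 2.9 × 2.4 = 6.96 m².
Resultant F = γ·h_c·A = 15.68619 × 7.1236 × 6.96 = 777.725 kN.
I_c = b·h³/12 = 2.9 × 2.4³/12 = 3.3408 m⁴.
Centre of pressure: y_p = y_c + I_c/(y_c·A) = 8.4 + 3.3408/(8.4 × 6.96) = 8.4 + 0.0571429 = 8.45714 m along the plane.
The resultant acts 1.2 + 0.0571429 = 1.25714 m (along the plate) below the hinge at the top edge, so the moment about the hinge is M = F × 1.25714 = 777.725 × 1.25714 = 977.709 kN·m.

M ≈ 977.7 kN·m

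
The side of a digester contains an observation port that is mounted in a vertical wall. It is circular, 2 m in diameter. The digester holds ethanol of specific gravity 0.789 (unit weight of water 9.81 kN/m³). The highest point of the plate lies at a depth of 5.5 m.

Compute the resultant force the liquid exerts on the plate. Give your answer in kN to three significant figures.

F ≈ 158 kN

γ = 0.789 × 9.81 = 7.74009 kN/m³.
The centroid is at the centre, 1 m below the top of the plate, so the centroid depth is h_c = 5.5 + 1 = 6.5 m.
A = π(1)² = 3.14159 m².
Resultant F = γ·h_c·A = 7.74009 × 6.5 × 3.14159 = 158.055 kN.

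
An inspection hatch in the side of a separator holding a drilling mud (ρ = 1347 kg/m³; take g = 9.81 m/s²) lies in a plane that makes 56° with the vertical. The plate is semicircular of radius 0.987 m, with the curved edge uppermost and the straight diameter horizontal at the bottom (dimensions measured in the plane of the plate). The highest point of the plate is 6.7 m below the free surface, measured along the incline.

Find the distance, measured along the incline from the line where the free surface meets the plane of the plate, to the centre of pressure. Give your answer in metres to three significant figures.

y_p = 7.28 m

γ = ρg = 1347 × 9.81 / 1000 = 13.21407 kN/m³.
The plate makes 56° with the vertical, i.e. θ = 90° − 56° = 34° to the horizontal. Measuring y along the incline from the free-surface line, vertical depth h = y·sinθ with sinθ = 0.559193.
The centroid lies 4r/(3π) = 0.418896 m above the diameter, so r − 4r/(3π) = 0.987 − 0.418896 = 0.568104 m below the topmost point, so y_c = 6.7 + 0.568104 = 7.2681 m and h_c = 7.2681 × 0.559193 = 4.06427 m.
A = πr²/2 = π × 0.987²/2 = 1.53022 m².
Resultant F = γ·h_c·A = 13.21407 × 4.06427 × 1.53022 = 82.1813 kN.
I_c = (π/8 − 8/(9π))·r⁴ = 0.109757 × 0.987⁴ = 0.10416 m⁴.
Centre of pressure: y_p = y_c + I_c/(y_c·A) = 7.2681 + 0.10416/(7.2681 × 1.53022) = 7.2681 + 0.0093654 = 7.27747 m along the plane.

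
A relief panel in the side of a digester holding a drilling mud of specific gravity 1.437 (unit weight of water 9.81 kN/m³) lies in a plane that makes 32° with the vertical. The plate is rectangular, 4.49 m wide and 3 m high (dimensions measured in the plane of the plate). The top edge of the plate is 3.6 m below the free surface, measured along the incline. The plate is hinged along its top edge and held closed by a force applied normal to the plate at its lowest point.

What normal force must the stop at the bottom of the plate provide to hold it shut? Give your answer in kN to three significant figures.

γ = 1.437 × 9.81 = 14.09697 kN/m³.
The plate makes 32° with the vertical, i.e. θ = 90° − 32° = 58° to the horizontal. Measuring y along the incline from the free-surface line, vertical depth h = y·sinθ with sinθ = 0.848048.
The centroid lies 3/2 = 1.5 m below the top edge, so y_c = 3.6 + 1.5 = 5.1 m and h_c = 5.1 × 0.848048 = 4.32504 m.
A = 4.49 × 3 = 13.47 m².
Resultant F = γ·h_c·A = 14.09697 × 4.32504 × 13.47 = 821.265 kN.
I_c = b·h³/12 = 4.49 × 3³/12 = 10.1025 m⁴.
Centre of pressure: y_p = y_c + I_c/(y_c·A) = 5.1 + 10.1025/(5.1 × 13.47) = 5.1 + 0.147059 = 5.24706 m along the plane.
The resultant acts 1.5 + 0.147059 = 1.64706 m (along the plate) below the hinge at the top edge, so the moment about the hinge is M = F × 1.64706 = 821.265 × 1.64706 = 1352.67 kN·m.
A normal force at the bottom, 3 m from the hinge, must supply this moment: P = 1352.67/3 = 450.89 kN.

P ≈ 451 kN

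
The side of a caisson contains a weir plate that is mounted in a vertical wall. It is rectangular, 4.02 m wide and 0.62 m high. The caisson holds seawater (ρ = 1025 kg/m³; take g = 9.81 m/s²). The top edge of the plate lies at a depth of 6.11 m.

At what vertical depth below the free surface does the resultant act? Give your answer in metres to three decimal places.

h_p = 6.425 m

γ = ρg = 1025 × 9.81 / 1000 = 10.05525 kN/m³.
The centroid lies 0.62/2 = 0.31 m below the top edge, so the centroid depth is h_c = 6.11 + 0.31 = 6.42 m.
A = 4.02 × 0.62 = 2.4924 m².
Resultant F = γ·h_c·A = 10.05525 × 6.42 × 2.4924 = 160.896 kN.
I_c = b·h³/12 = 4.02 × 0.62³/12 = 0.0798399 m⁴.
Centre of pressure: y_p = y_c + I_c/(y_c·A) = 6.42 + 0.0798399/(6.42 × 2.4924) = 6.42 + 0.00498962 = 6.42499 m along the plane.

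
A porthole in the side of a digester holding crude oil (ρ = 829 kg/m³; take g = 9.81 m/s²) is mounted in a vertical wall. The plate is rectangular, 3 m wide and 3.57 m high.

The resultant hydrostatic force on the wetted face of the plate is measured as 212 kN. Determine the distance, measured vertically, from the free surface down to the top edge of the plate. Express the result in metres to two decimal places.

γ = ρg = 829 × 9.81 / 1000 = 8.13249 kN/m³.
A = 3 × 3.57 = 10.71 m².
From F = γ·h_c·A, the centroid depth is h_c = 212/(8.13249 × 10.71) = 2.43401 m.
The centroid lies 3.57/2 = 1.785 m below the top edge, so the top edge sits at h_top = 2.43401 − 1.785 = 0.64901 m below the surface.

d_top ≈ 0.65 m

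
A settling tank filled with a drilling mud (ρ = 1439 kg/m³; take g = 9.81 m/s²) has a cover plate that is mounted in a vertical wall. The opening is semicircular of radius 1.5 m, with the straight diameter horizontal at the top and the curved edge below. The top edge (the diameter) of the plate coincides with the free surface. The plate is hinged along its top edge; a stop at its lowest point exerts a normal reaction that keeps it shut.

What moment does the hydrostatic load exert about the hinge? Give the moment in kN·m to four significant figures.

M ≈ 28.06 kN·m

γ = ρg = 1439 × 9.81 / 1000 = 14.11659 kN/m³.
The centroid of a semicircle lies 4r/(3π) = 0.63662 m from the diameter, here below the top edge, so the centroid depth is h_c = 0.63662 m.
A = πr²/2 = π × 1.5²/2 = 3.53429 m².
Resultant F = γ·h_c·A = 14.11659 × 0.63662 × 3.53429 = 31.7623 kN.
I_c = (π/8 − 8/(9π))·r⁴ = 0.109757 × 1.5⁴ = 0.555645 m⁴.
Centre of pressure: y_p = y_c + I_c/(y_c·A) = 0.63662 + 0.555645/(0.63662 × 3.53429) = 0.63662 + 0.246953 = 0.883573 m along the plane.
The resultant acts 0.63662 + 0.246953 = 0.883573 m (along the plate) below the hinge at the top edge, so the moment about the hinge is M = F × 0.883573 = 31.7623 × 0.883573 = 28.0643 kN·m.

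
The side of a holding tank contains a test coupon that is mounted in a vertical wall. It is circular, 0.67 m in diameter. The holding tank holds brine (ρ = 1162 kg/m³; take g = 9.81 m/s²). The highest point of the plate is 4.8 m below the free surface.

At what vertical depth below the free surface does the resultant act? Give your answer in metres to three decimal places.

h_p = 5.140 m

γ = ρg = 1162 × 9.81 / 1000 = 11.39922 kN/m³.
The centroid is at the centre, 0.335 m below the top of the plate, so the centroid depth is h_c = 4.8 + 0.335 = 5.135 m.
A = π(0.335)² = 0.352565 m².
Resultant F = γ·h_c·A = 11.39922 × 5.135 × 0.352565 = 20.6374 kN.
I_c = πr⁴/4 = π × 0.335⁴/4 = 0.00989166 m⁴.
Centre of pressure: y_p = y_c + I_c/(y_c·A) = 5.135 + 0.00989166/(5.135 × 0.352565) = 5.135 + 0.00546373 = 5.14046 m along the plane.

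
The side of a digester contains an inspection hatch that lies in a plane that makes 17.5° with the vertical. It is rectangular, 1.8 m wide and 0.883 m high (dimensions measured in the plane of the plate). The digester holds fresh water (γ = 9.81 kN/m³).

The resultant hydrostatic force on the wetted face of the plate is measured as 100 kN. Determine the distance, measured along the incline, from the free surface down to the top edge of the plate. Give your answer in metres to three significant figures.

γ = 9.81 kN/m³.
A = 1.8 × 0.883 = 1.5894 m².
From F = γ·h_c·A, the centroid depth is h_c = 100/(9.81 × 1.5894) = 6.41354 m.
The plate makes 17.5° with the vertical, i.e. θ = 90° − 17.5° = 72.5° to the horizontal. Measuring y along the incline from the free-surface line, vertical depth h = y·sinθ with sinθ = 0.953717.
Along the incline, y_c = h_c/sinθ = 6.41354/0.953717 = 6.72478 m.
The centroid lies 0.883/2 = 0.4415 m below the top edge, so the top edge sits at y_top = 6.72478 − 0.4415 = 6.28328 m along the incline.

y_top ≈ 6.28 m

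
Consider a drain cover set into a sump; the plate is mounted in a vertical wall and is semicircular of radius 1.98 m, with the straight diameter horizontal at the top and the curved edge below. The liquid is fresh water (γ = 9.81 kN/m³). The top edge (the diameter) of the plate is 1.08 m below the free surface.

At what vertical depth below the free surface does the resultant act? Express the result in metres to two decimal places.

γ = 9.81 kN/m³.
The centroid of a semicircle lies 4r/(3π) = 0.840338 m from the diameter, here below the top edge, so the centroid depth is h_c = 1.08 + 0.840338 = 1.92034 m.
A = πr²/2 = π × 1.98²/2 = 6.15815 m².
Resultant F = γ·h_c·A = 9.81 × 1.92034 × 6.15815 = 116.011 kN.
I_c = (π/8 − 8/(9π))·r⁴ = 0.109757 × 1.98⁴ = 1.68691 m⁴.
Centre of pressure: y_p = y_c + I_c/(y_c·A) = 1.92034 + 1.68691/(1.92034 × 6.15815) = 1.92034 + 0.142647 = 2.06299 m along the plane.

h_p = 2.06 m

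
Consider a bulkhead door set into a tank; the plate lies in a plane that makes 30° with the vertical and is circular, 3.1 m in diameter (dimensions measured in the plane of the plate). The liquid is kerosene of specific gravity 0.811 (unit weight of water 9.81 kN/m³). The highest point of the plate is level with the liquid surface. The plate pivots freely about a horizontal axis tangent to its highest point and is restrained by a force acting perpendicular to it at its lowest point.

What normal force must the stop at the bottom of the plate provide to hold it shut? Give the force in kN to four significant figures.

P ≈ 50.38 kN

γ = 0.811 × 9.81 = 7.95591 kN/m³.
The plate makes 30° with the vertical, i.e. θ = 90° − 30° = 60° to the horizontal. Measuring y along the incline from the free-surface line, vertical depth h = y·sinθ with sinθ = 0.866025.
The centroid is at the centre, 1.55 m below the top of the plate, so y_c = 1.55 m and h_c = 1.55 × 0.866025 = 1.34234 m.
A = π(1.55)² = 7.54768 m².
Resultant F = γ·h_c·A = 7.95591 × 1.34234 × 7.54768 = 80.6057 kN.
I_c = πr⁴/4 = π × 1.55⁴/4 = 4.53332 m⁴.
Centre of pressure: y_p = y_c + I_c/(y_c·A) = 1.55 + 4.53332/(1.55 × 7.54768) = 1.55 + 0.3875 = 1.9375 m along the plane.
The resultant acts 1.55 + 0.3875 = 1.9375 m (along the plate) below the hinge at the top edge, so the moment about the hinge is M = F × 1.9375 = 80.6057 × 1.9375 = 156.174 kN·m.
A normal force at the bottom, 3.1 m from the hinge, must supply this moment: P = 156.174/3.1 = 50.3787 kN.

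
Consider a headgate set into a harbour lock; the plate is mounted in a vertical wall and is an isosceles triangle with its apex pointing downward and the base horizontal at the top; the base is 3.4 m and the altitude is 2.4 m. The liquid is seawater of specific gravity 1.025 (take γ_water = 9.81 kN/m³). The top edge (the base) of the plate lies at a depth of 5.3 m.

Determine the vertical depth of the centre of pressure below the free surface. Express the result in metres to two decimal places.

γ = 1.025 × 9.81 = 10.05525 kN/m³.
With the apex down, the centroid sits h/3 = 2.4/3 = 0.8 m below the base (the top edge), so the centroid depth is h_c = 5.3 + 0.8 = 6.1 m.
A = ½ × 3.4 × 2.4 = 4.08 m².
Resultant F = γ·h_c·A = 10.05525 × 6.1 × 4.08 = 250.255 kN.
I_c = b·h³/36 = 3.4 × 2.4³/36 = 1.3056 m⁴.
Centre of pressure: y_p = y_c + I_c/(y_c·A) = 6.1 + 1.3056/(6.1 × 4.08) = 6.1 + 0.052459 = 6.15246 m along the plane.

h_p = 6.15 m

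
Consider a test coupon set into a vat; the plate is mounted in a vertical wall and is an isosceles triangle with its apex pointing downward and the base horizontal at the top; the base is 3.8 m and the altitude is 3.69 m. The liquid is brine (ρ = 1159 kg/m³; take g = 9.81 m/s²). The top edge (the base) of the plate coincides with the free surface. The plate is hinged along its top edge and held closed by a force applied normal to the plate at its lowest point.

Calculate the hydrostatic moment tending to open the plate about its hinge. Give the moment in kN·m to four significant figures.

M ≈ 180.9 kN·m

γ = ρg = 1159 × 9.81 / 1000 = 11.36979 kN/m³.
With the apex down, the centroid sits h/3 = 3.69/3 = 1.23 m below the base (the top edge), so the centroid depth is h_c = 1.23 m.
A = ½ × 3.8 × 3.69 = 7.011 m².
Resultant F = γ·h_c·A = 11.36979 × 1.23 × 7.011 = 98.0477 kN.
I_c = b·h³/36 = 3.8 × 3.69³/36 = 5.30347 m⁴.
Centre of pressure: y_p = y_c + I_c/(y_c·A) = 1.23 + 5.30347/(1.23 × 7.011) = 1.23 + 0.615 = 1.845 m along the plane.
The resultant acts 1.23 + 0.615 = 1.845 m (along the plate) below the hinge at the top edge, so the moment about the hinge is M = F × 1.845 = 98.0477 × 1.845 = 180.898 kN·m.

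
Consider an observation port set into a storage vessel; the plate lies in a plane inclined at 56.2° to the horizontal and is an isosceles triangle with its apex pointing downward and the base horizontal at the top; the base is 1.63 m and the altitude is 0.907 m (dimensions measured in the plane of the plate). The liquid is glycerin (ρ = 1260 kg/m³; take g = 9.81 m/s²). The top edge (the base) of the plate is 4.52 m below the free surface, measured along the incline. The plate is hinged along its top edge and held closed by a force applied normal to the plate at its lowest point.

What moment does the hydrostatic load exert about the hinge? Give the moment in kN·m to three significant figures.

γ = ρg = 1260 × 9.81 / 1000 = 12.3606 kN/m³.
Let θ = 56.2° be the plate's angle to the horizontal; measure y along the incline from where the plane meets the free surface. Vertical depth h = y·sinθ with sinθ = 0.830984.
With the apex down, the centroid sits h/3 = 0.907/3 = 0.302333 m below the base (the top edge), so y_c = 4.52 + 0.302333 = 4.82233 m and h_c = 4.82233 × 0.830984 = 4.00728 m.
A = ½ × 1.63 × 0.907 = 0.739205 m².
Resultant F = γ·h_c·A = 12.3606 × 4.00728 × 0.739205 = 36.6146 kN.
I_c = b·h³/36 = 1.63 × 0.907³/36 = 0.0337837 m⁴.
Centre of pressure: y_p = y_c + I_c/(y_c·A) = 4.82233 + 0.0337837/(4.82233 × 0.739205) = 4.82233 + 0.00947732 = 4.83181 m along the plane.
The resultant acts 0.302333 + 0.00947732 = 0.31181 m (along the plate) below the hinge at the top edge, so the moment about the hinge is M = F × 0.31181 = 36.6146 × 0.31181 = 11.4168 kN·m.

M ≈ 11.4 kN·m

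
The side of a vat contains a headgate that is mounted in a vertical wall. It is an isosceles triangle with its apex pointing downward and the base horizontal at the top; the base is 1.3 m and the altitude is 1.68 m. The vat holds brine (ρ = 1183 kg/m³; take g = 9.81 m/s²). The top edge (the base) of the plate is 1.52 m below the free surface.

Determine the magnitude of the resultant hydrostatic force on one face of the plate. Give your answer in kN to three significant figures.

γ = ρg = 1183 × 9.81 / 1000 = 11.60523 kN/m³.
With the apex down, the centroid sits h/3 = 1.68/3 = 0.56 m below the base (the top edge), so the centroid depth is h_c = 1.52 + 0.56 = 2.08 m.
A = ½ × 1.3 × 1.68 = 1.092 m².
Resultant F = γ·h_c·A = 11.60523 × 2.08 × 1.092 = 26.3597 kN.

F ≈ 26.4 kN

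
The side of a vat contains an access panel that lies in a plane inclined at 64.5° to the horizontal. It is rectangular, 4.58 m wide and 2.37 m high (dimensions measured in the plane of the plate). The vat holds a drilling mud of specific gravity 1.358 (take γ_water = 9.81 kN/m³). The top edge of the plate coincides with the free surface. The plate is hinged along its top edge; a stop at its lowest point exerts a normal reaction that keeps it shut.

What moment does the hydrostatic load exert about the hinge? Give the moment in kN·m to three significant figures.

M ≈ 244 kN·m

γ = 1.358 × 9.81 = 13.32198 kN/m³.
Let θ = 64.5° be the plate's angle to the horizontal; measure y along the incline from where the plane meets the free surface. Vertical depth h = y·sinθ with sinθ = 0.902585.
The centroid lies 2.37/2 = 1.185 m below the top edge, so y_c = 1.185 m and h_c = 1.185 × 0.902585 = 1.06956 m.
A = 4.58 × 2.37 = 10.8546 m².
Resultant F = γ·h_c·A = 13.32198 × 1.06956 × 10.8546 = 154.663 kN.
I_c = b·h³/12 = 4.58 × 2.37³/12 = 5.08077 m⁴.
Centre of pressure: y_p = y_c + I_c/(y_c·A) = 1.185 + 5.08077/(1.185 × 10.8546) = 1.185 + 0.395 = 1.58 m along the plane.
The resultant acts 1.185 + 0.395 = 1.58 m (along the plate) below the hinge at the top edge, so the moment about the hinge is M = F × 1.58 = 154.663 × 1.58 = 244.368 kN·m.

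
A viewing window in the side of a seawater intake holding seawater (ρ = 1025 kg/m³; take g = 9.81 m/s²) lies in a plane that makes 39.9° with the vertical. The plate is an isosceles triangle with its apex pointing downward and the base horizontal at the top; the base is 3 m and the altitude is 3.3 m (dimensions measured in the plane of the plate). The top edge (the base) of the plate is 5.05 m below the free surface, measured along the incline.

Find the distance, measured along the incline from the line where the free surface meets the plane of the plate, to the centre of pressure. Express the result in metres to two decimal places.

γ = ρg = 1025 × 9.81 / 1000 = 10.05525 kN/m³.
The plate makes 39.9° with the vertical, i.e. θ = 90° − 39.9° = 50.1° to the horizontal. Measuring y along the incline from the free-surface line, vertical depth h = y·sinθ with sinθ = 0.767165.
With the apex down, the centroid sits h/3 = 3.3/3 = 1.1 m below the base (the top edge), so y_c = 5.05 + 1.1 = 6.15 m and h_c = 6.15 × 0.767165 = 4.71806 m.
A = ½ × 3 × 3.3 = 4.95 m².
Resultant F = γ·h_c·A = 10.05525 × 4.71806 × 4.95 = 234.834 kN.
I_c = b·h³/36 = 3 × 3.3³/36 = 2.99475 m⁴.
Centre of pressure: y_p = y_c + I_c/(y_c·A) = 6.15 + 2.99475/(6.15 × 4.95) = 6.15 + 0.098374 = 6.24837 m along the plane.

y_p = 6.25 m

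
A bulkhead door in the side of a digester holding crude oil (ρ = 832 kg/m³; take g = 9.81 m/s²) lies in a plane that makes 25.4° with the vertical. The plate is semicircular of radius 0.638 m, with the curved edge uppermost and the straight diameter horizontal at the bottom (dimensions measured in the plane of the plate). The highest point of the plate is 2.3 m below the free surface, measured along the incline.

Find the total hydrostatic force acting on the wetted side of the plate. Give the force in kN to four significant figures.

γ = ρg = 832 × 9.81 / 1000 = 8.16192 kN/m³.
The plate makes 25.4° with the vertical, i.e. θ = 90° − 25.4° = 64.6° to the horizontal. Measuring y along the incline from the free-surface line, vertical depth h = y·sinθ with sinθ = 0.903335.
The centroid lies 4r/(3π) = 0.270776 m above the diameter, so r − 4r/(3π) = 0.638 − 0.270776 = 0.367224 m below the topmost point, so y_c = 2.3 + 0.367224 = 2.66722 m and h_c = 2.66722 × 0.903335 = 2.40939 m.
A = πr²/2 = π × 0.638²/2 = 0.639383 m².
Resultant F = γ·h_c·A = 8.16192 × 2.40939 × 0.639383 = 12.5736 kN.

F ≈ 12.57 kN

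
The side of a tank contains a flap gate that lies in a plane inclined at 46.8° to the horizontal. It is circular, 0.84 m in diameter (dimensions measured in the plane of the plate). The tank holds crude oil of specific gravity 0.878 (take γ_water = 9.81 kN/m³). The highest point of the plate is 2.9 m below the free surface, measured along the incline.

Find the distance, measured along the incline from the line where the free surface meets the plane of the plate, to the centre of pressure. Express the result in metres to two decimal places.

γ = 0.878 × 9.81 = 8.61318 kN/m³.
Let θ = 46.8° be the plate's angle to the horizontal; measure y along the incline from where the plane meets the free surface. Vertical depth h = y·sinθ with sinθ = 0.728969.
The centroid is at the centre, 0.42 m below the top of the plate, so y_c = 2.9 + 0.42 = 3.32 m and h_c = 3.32 × 0.728969 = 2.42018 m.
A = π(0.42)² = 0.554177 m².
Resultant F = γ·h_c·A = 8.61318 × 2.42018 × 0.554177 = 11.5521 kN.
I_c = πr⁴/4 = π × 0.42⁴/4 = 0.0244392 m⁴.
Centre of pressure: y_p = y_c + I_c/(y_c·A) = 3.32 + 0.0244392/(3.32 × 0.554177) = 3.32 + 0.0132831 = 3.33328 m along the plane.

y_p = 3.33 m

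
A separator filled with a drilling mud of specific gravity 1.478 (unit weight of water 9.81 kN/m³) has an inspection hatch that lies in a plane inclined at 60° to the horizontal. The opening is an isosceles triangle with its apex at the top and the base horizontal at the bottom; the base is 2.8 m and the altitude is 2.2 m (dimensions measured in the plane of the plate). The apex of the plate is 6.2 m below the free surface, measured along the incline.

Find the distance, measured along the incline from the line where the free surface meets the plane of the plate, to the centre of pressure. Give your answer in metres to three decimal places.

γ = 1.478 × 9.81 = 14.49918 kN/m³.
Let θ = 60° be the plate's angle to the horizontal; measure y along the incline from where the plane meets the free surface. Vertical depth h = y·sinθ with sinθ = 0.866025.
With the apex up, the centroid sits 2h/3 = 2 × 2.2/3 = 1.46667 m below the apex, so y_c = 6.2 + 1.46667 = 7.66667 m and h_c = 7.66667 × 0.866025 = 6.63953 m.
A = ½ × 2.8 × 2.2 = 3.08 m².
Resultant F = γ·h_c·A = 14.49918 × 6.63953 × 3.08 = 296.505 kN.
I_c = b·h³/36 = 2.8 × 2.2³/36 = 0.828178 m⁴.
Centre of pressure: y_p = y_c + I_c/(y_c·A) = 7.66667 + 0.828178/(7.66667 × 3.08) = 7.66667 + 0.0350725 = 7.70174 m along the plane.

y_p = 7.702 m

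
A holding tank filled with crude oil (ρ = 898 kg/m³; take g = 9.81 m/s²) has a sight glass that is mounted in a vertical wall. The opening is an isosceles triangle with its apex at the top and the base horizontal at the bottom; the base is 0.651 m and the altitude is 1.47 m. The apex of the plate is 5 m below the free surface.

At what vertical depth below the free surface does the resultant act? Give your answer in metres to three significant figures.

γ = ρg = 898 × 9.81 / 1000 = 8.80938 kN/m³.
With the apex up, the centroid sits 2h/3 = 2 × 1.47/3 = 0.98 m below the apex, so the centroid depth is h_c = 5 + 0.98 = 5.98 m.
A = ½ × 0.651 × 1.47 = 0.478485 m².
Resultant F = γ·h_c·A = 8.80938 × 5.98 × 0.478485 = 25.2066 kN.
I_c = b·h³/36 = 0.651 × 1.47³/36 = 0.0574421 m⁴.
Centre of pressure: y_p = y_c + I_c/(y_c·A) = 5.98 + 0.0574421/(5.98 × 0.478485) = 5.98 + 0.0200752 = 6.00008 m along the plane.

h_p = 6.00 m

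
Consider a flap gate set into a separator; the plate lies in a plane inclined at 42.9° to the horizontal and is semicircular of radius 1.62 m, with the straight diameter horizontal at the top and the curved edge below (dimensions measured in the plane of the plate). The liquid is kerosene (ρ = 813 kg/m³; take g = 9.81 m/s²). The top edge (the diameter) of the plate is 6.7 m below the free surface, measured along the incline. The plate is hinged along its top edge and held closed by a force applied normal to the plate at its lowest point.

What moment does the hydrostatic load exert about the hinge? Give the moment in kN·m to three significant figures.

γ = ρg = 813 × 9.81 / 1000 = 7.97553 kN/m³.
Let θ = 42.9° be the plate's angle to the horizontal; measure y along the incline from where the plane meets the free surface. Vertical depth h = y·sinθ with sinθ = 0.680721.
The centroid of a semicircle lies 4r/(3π) = 0.687549 m from the diameter, here below the top edge, so y_c = 6.7 + 0.687549 = 7.38755 m and h_c = 7.38755 × 0.680721 = 5.02886 m.
A = πr²/2 = π × 1.62²/2 = 4.1224 m².
Resultant F = γ·h_c·A = 7.97553 × 5.02886 × 4.1224 = 165.34 kN.
I_c = (π/8 − 8/(9π))·r⁴ = 0.109757 × 1.62⁴ = 0.755949 m⁴.
Centre of pressure: y_p = y_c + I_c/(y_c·A) = 7.38755 + 0.755949/(7.38755 × 4.1224) = 7.38755 + 0.0248223 = 7.41237 m along the plane.
The resultant acts 0.687549 + 0.0248223 = 0.712371 m (along the plate) below the hinge at the top edge, so the moment about the hinge is M = F × 0.712371 = 165.34 × 0.712371 = 117.783 kN·m.

M ≈ 118 kN·m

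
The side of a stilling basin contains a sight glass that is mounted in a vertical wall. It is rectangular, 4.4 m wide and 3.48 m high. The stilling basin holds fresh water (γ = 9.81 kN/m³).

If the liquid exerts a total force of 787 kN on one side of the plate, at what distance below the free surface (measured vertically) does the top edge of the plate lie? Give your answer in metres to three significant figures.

γ = 9.81 kN/m³.
A = 4.4 × 3.48 = 15.312 m².
From F = γ·h_c·A, the centroid depth is h_c = 787/(9.81 × 15.312) = 5.23931 m.
The centroid lies 3.48/2 = 1.74 m below the top edge, so the top edge sits at h_top = 5.23931 − 1.74 = 3.49931 m below the surface.

d_top ≈ 3.50 m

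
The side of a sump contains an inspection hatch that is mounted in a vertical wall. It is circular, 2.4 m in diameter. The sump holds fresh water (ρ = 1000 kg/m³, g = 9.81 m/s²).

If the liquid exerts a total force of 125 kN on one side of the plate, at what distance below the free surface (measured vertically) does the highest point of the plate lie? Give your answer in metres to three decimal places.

d_top ≈ 1.617 m

γ = ρg = 1000 × 9.81 = 9810 N/m³ = 9.81 kN/m³.
A = π(1.2)² = 4.52389 m².
From F = γ·h_c·A, the centroid depth is h_c = 125/(9.81 × 4.52389) = 2.81662 m.
The centroid is at the centre, 1.2 m below the top of the plate, so the highest point sits at h_top = 2.81662 − 1.2 = 1.61662 m below the surface.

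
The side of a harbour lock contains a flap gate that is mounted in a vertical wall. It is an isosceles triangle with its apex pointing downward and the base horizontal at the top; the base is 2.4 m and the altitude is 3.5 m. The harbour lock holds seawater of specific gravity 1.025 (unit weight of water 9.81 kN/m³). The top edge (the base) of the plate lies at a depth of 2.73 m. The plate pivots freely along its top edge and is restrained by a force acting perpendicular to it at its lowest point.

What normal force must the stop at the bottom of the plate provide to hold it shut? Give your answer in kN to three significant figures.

γ = 1.025 × 9.81 = 10.05525 kN/m³.
With the apex down, the centroid sits h/3 = 3.5/3 = 1.16667 m below the base (the top edge), so the centroid depth is h_c = 2.73 + 1.16667 = 3.89667 m.
A = ½ × 2.4 × 3.5 = 4.2 m².
Resultant F = γ·h_c·A = 10.05525 × 3.89667 × 4.2 = 164.564 kN.
I_c = b·h³/36 = 2.4 × 3.5³/36 = 2.85833 m⁴.
Centre of pressure: y_p = y_c + I_c/(y_c·A) = 3.89667 + 2.85833/(3.89667 × 4.2) = 3.89667 + 0.17465 = 4.07132 m along the plane.
The resultant acts 1.16667 + 0.17465 = 1.34132 m (along the plate) below the hinge at the top edge, so the moment about the hinge is M = F × 1.34132 = 164.564 × 1.34132 = 220.733 kN·m.
A normal force at the bottom, 3.5 m from the hinge, must supply this moment: P = 220.733/3.5 = 63.0666 kN.

P ≈ 63.1 kN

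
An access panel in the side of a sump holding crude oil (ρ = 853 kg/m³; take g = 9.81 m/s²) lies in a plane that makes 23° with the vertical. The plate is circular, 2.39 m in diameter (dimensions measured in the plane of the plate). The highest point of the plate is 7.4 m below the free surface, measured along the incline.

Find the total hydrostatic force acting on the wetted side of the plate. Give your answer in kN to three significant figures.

F ≈ 297 kN

γ = ρg = 853 × 9.81 / 1000 = 8.36793 kN/m³.
The plate makes 23° with the vertical, i.e. θ = 90° − 23° = 67° to the horizontal. Measuring y along the incline from the free-surface line, vertical depth h = y·sinθ with sinθ = 0.920505.
The centroid is at the centre, 1.195 m below the top of the plate, so y_c = 7.4 + 1.195 = 8.595 m and h_c = 8.595 × 0.920505 = 7.91174 m.
A = π(1.195)² = 4.48627 m².
Resultant F = γ·h_c·A = 8.36793 × 7.91174 × 4.48627 = 297.013 kN.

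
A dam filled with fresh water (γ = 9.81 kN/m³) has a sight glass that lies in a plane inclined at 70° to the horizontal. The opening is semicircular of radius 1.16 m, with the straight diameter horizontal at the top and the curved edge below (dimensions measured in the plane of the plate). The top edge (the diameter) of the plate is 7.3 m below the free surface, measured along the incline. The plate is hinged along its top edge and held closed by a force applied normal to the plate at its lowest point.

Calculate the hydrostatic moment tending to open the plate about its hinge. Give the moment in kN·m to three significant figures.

γ = 9.81 kN/m³.
Let θ = 70° be the plate's angle to the horizontal; measure y along the incline from where the plane meets the free surface. Vertical depth h = y·sinθ with sinθ = 0.939693.
The centroid of a semicircle lies 4r/(3π) = 0.492319 m from the diameter, here below the top edge, so y_c = 7.3 + 0.492319 = 7.79232 m and h_c = 7.79232 × 0.939693 = 7.32239 m.
A = πr²/2 = π × 1.16²/2 = 2.11366 m².
Resultant F = γ·h_c·A = 9.81 × 7.32239 × 2.11366 = 151.83 kN.
I_c = (π/8 − 8/(9π))·r⁴ = 0.109757 × 1.16⁴ = 0.19873 m⁴.
Centre of pressure: y_p = y_c + I_c/(y_c·A) = 7.79232 + 0.19873/(7.79232 × 2.11366) = 7.79232 + 0.012066 = 7.80439 m along the plane.
The resultant acts 0.492319 + 0.012066 = 0.504385 m (along the plate) below the hinge at the top edge, so the moment about the hinge is M = F × 0.504385 = 151.83 × 0.504385 = 76.5808 kN·m.

M ≈ 76.6 kN·m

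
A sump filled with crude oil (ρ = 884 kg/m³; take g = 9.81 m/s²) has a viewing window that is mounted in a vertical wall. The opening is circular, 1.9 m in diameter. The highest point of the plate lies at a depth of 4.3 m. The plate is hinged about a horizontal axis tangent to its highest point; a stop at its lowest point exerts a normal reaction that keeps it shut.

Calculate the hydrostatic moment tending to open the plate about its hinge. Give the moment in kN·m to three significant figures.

γ = ρg = 884 × 9.81 / 1000 = 8.67204 kN/m³.
The centroid is at the centre, 0.95 m below the top of the plate, so the centroid depth is h_c = 4.3 + 0.95 = 5.25 m.
A = π(0.95)² = 2.83529 m².
Resultant F = γ·h_c·A = 8.67204 × 5.25 × 2.83529 = 129.086 kN.
I_c = πr⁴/4 = π × 0.95⁴/4 = 0.639712 m⁴.
Centre of pressure: y_p = y_c + I_c/(y_c·A) = 5.25 + 0.639712/(5.25 × 2.83529) = 5.25 + 0.0429762 = 5.29298 m along the plane.
The resultant acts 0.95 + 0.0429762 = 0.992976 m (along the plate) below the hinge at the top edge, so the moment about the hinge is M = F × 0.992976 = 129.086 × 0.992976 = 128.179 kN·m.

M ≈ 128 kN·m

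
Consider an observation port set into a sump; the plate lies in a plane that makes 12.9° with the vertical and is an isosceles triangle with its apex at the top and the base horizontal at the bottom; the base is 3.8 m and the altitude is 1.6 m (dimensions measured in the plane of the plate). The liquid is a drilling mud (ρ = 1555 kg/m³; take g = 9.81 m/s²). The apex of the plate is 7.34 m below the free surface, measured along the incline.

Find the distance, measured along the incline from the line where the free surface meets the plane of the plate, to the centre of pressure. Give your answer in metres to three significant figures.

γ = ρg = 1555 × 9.81 / 1000 = 15.25455 kN/m³.
The plate makes 12.9° with the vertical, i.e. θ = 90° − 12.9° = 77.1° to the horizontal. Measuring y along the incline from the free-surface line, vertical depth h = y·sinθ with sinθ = 0.974761.
With the apex up, the centroid sits 2h/3 = 2 × 1.6/3 = 1.06667 m below the apex, so y_c = 7.34 + 1.06667 = 8.40667 m and h_c = 8.40667 × 0.974761 = 8.19449 m.
A = ½ × 3.8 × 1.6 = 3.04 m².
Resultant F = γ·h_c·A = 15.25455 × 8.19449 × 3.04 = 380.01 kN.
I_c = b·h³/36 = 3.8 × 1.6³/36 = 0.432356 m⁴.
Centre of pressure: y_p = y_c + I_c/(y_c·A) = 8.40667 + 0.432356/(8.40667 × 3.04) = 8.40667 + 0.0169178 = 8.42359 m along the plane.

y_p = 8.42 m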